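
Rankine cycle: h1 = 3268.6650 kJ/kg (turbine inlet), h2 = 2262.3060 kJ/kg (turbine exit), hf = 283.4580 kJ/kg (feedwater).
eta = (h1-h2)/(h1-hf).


W = 1006.3590 kJ/kg
Q_in = 2985.2070 kJ/kg
eta = 0.3371 = 33.7115%

eta = 33.7115%


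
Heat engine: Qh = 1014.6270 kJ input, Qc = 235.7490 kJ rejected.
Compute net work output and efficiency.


W = 1014.6270 - 235.7490 = 778.8780 kJ
eta = 778.8780 / 1014.6270 = 0.7676 = 76.7650%

W = 778.8780 kJ, eta = 76.7650%


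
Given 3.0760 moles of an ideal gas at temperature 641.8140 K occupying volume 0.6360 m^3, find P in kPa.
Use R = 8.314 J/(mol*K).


P = nRT/V = 3.0760 * 8.314 * 641.8140 / 0.6360
= 16413.6639 / 0.6360 = 25807.6477 Pa = 25.8076 kPa

25.8076 kPa


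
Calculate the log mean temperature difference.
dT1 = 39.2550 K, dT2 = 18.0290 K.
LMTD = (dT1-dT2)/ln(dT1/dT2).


dT1/dT2 = 2.1773
ln(dT1/dT2) = 0.7781
LMTD = 21.2260 / 0.7781 = 27.2794 K

27.2794 K


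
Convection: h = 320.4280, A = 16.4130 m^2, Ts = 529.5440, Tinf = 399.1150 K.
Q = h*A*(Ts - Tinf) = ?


dT = 130.4290 K
Q = 320.4280 * 16.4130 * 130.4290 = 685950.2096 W

685950.2096 W


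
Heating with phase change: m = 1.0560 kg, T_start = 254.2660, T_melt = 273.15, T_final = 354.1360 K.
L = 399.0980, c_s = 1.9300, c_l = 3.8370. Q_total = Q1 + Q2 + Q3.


Q1 (sensible, solid) = 1.0560 * 1.9300 * 18.8840 = 38.4871 kJ
Q2 (latent) = 1.0560 * 399.0980 = 421.4475 kJ
Q3 (sensible, liquid) = 1.0560 * 3.8370 * 80.9860 = 328.1449 kJ
Q_total = 788.0795 kJ

788.0795 kJ


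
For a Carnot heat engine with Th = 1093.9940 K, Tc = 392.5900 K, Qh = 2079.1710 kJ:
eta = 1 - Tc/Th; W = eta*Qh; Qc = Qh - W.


eta = 1 - 392.5900/1093.9940 = 0.6411
W = 0.6411 * 2079.1710 = 1333.0410 kJ
Qc = 2079.1710 - 1333.0410 = 746.1300 kJ

eta = 64.1141%, W = 1333.0410 kJ, Qc = 746.1300 kJ


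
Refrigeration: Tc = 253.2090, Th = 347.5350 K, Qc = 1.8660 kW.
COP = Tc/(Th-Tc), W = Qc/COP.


COP = 253.2090 / 94.3260 = 2.6844
W = 1.8660 / 2.6844 = 0.6951 kW

COP = 2.6844, W = 0.6951 kW


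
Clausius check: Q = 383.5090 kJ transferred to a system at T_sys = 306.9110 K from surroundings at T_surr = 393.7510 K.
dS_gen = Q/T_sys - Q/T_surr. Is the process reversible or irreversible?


dS_sys = 383.5090/306.9110 = 1.2496 kJ/K
dS_surr = -383.5090/393.7510 = -0.9740 kJ/K
dS_gen = 1.2496 - 0.9740 = 0.2756 kJ/K (irreversible)

dS_gen = 0.2756 kJ/K, irreversible


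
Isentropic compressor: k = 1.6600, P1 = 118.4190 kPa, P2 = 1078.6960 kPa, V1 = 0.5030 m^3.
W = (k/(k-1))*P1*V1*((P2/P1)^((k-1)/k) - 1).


(k-1)/k = 0.3976
(P2/P1)^exp = 2.4070
W = 2.5152 * 118.4190 * 0.5030 * (2.4070 - 1) = 210.7913 kJ

210.7913 kJ


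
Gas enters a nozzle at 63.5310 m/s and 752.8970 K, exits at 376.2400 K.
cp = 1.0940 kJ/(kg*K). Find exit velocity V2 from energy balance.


dT = 376.6570 K
2*cp*1000*dT = 824125.5160
V1^2 = 4036.1880
V2 = sqrt(828161.7040) = 910.0339 m/s

910.0339 m/s


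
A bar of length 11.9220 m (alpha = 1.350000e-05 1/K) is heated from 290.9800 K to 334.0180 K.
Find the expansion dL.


dT = 43.0380 K
dL = 1.350000e-05 * 11.9220 * 43.0380 = 0.006927 m
L_final = 11.928927 m

dL = 0.006927 m


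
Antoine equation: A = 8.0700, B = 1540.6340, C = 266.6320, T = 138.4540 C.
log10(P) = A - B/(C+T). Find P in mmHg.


C+T = 405.0860
B/(C+T) = 3.8032
log10(P) = 8.0700 - 3.8032 = 4.2668
P = 10^4.2668 = 18483.0241 mmHg

18483.0241 mmHg


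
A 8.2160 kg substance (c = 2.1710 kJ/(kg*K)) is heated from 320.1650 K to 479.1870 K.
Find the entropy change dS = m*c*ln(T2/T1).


T2/T1 = 1.4967
ln(T2/T1) = 0.4033
dS = 8.2160 * 2.1710 * 0.4033 = 7.1928 kJ/K

7.1928 kJ/K


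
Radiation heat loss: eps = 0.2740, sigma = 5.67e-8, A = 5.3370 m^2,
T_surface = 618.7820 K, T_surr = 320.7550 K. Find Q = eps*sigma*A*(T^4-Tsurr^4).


T^4 = 1.4661e+11
Tsurr^4 = 1.0585e+10
Q = 0.2740 * 5.67e-8 * 5.3370 * 1.3602e+11 = 11278.0866 W

11278.0866 W


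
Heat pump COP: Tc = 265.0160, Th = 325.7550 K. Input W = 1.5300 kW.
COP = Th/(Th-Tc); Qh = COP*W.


COP = 325.7550 / 60.7390 = 5.3632
Qh = 5.3632 * 1.5300 = 8.2057 kW

COP = 5.3632, Qh = 8.2057 kW


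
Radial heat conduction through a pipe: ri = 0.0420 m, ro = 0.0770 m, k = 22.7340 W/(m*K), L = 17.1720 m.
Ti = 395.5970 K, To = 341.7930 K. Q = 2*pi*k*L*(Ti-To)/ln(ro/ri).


dT = 53.8040 K
ln(ro/ri) = 0.6061
Q = 2*pi*22.7340*17.1720*53.8040 / 0.6061 = 217731.4826 W

217731.4826 W


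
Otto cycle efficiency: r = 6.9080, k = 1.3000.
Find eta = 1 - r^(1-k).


r^(k-1) = 1.7857
eta = 1 - 1/1.7857 = 0.4400 = 43.9992%

43.9992%


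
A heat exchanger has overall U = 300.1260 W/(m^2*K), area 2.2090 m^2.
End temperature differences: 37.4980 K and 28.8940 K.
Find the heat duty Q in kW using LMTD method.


LMTD = 33.0093 K
Q = 300.1260 * 2.2090 * 33.0093 = 21884.4657 W = 21.8845 kW

21.8845 kW


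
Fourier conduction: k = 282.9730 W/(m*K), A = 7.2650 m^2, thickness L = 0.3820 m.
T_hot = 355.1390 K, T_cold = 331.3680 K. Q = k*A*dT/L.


dT = 23.7710 K
Q = 282.9730 * 7.2650 * 23.7710 / 0.3820 = 127927.7339 W

127927.7339 W


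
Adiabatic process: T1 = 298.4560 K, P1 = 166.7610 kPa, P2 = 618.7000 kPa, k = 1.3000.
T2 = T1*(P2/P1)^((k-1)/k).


(k-1)/k = 0.2308
(P2/P1)^exp = 1.3533
T2 = 298.4560 * 1.3533 = 403.9029 K

403.9029 K


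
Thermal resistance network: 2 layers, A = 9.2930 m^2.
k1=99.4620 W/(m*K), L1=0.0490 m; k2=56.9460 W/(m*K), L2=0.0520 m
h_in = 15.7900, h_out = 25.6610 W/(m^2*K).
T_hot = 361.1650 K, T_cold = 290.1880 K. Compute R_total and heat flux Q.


R_conv_in = 1/(15.7900*9.2930) = 0.0068
R_1 = 0.0490/(99.4620*9.2930) = 5.3013e-05
R_2 = 0.0520/(56.9460*9.2930) = 9.8262e-05
R_conv_out = 1/(25.6610*9.2930) = 0.0042
R_total = 0.0112 K/W
Q = 70.9770 / 0.0112 = 6360.1436 W

R_total = 0.0112 K/W, Q = 6360.1436 W


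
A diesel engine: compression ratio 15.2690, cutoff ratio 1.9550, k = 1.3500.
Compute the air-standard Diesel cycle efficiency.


r^(k-1) = 2.5962
rc^k = 2.4720
eta = 0.5602 = 56.0219%

56.0219%


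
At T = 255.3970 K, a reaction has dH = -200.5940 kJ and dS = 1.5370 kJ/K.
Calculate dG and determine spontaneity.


T*dS = 255.3970 * 1.5370 = 392.5452 kJ
dG = -200.5940 - 392.5452 = -593.1392 kJ (spontaneous)

dG = -593.1392 kJ, spontaneous


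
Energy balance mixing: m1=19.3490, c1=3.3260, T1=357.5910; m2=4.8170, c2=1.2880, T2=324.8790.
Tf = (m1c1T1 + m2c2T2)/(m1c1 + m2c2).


num = 25028.3335
den = 70.5591
Tf = 354.7146 K

354.7146 K


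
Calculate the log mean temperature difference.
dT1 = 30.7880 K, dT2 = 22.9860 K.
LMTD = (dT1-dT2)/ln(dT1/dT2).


dT1/dT2 = 1.3394
ln(dT1/dT2) = 0.2922
LMTD = 7.8020 / 0.2922 = 26.6973 K

26.6973 K


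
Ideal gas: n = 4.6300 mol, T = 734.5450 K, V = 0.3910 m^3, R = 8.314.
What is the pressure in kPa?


P = nRT/V = 4.6300 * 8.314 * 734.5450 / 0.3910
= 28275.4430 / 0.3910 = 72315.7110 Pa = 72.3157 kPa

72.3157 kPa


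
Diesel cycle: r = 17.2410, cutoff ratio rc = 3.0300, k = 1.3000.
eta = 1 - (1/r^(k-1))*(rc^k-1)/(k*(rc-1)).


r^(k-1) = 2.3495
rc^k = 4.2255
eta = 0.4798 = 47.9782%

47.9782%


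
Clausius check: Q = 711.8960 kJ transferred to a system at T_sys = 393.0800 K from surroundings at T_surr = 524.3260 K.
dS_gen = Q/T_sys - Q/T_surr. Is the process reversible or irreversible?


dS_sys = 711.8960/393.0800 = 1.8111 kJ/K
dS_surr = -711.8960/524.3260 = -1.3577 kJ/K
dS_gen = 1.8111 - 1.3577 = 0.4533 kJ/K (irreversible)

dS_gen = 0.4533 kJ/K, irreversible


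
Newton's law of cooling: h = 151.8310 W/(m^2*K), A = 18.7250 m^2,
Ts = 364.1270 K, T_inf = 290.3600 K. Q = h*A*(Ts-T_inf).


dT = 73.7670 K
Q = 151.8310 * 18.7250 * 73.7670 = 209722.1979 W

209722.1979 W


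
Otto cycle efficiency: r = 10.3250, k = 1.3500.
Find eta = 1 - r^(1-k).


r^(k-1) = 2.2639
eta = 1 - 1/2.2639 = 0.5583 = 55.8289%

55.8289%


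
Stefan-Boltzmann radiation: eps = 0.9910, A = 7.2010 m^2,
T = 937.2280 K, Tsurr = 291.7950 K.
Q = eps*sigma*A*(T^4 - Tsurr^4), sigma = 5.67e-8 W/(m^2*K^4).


T^4 = 7.7158e+11
Tsurr^4 = 7.2496e+09
Q = 0.9910 * 5.67e-8 * 7.2010 * 7.6433e+11 = 309264.9771 W

309264.9771 W


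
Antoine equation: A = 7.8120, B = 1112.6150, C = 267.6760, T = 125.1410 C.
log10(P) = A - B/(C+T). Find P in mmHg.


C+T = 392.8170
B/(C+T) = 2.8324
log10(P) = 7.8120 - 2.8324 = 4.9796
P = 10^4.9796 = 95411.2688 mmHg

95411.2688 mmHg


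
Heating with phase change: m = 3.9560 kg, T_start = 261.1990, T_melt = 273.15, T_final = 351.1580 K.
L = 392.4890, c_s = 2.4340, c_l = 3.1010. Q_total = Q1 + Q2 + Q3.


Q1 (sensible, solid) = 3.9560 * 2.4340 * 11.9510 = 115.0750 kJ
Q2 (latent) = 3.9560 * 392.4890 = 1552.6865 kJ
Q3 (sensible, liquid) = 3.9560 * 3.1010 * 78.0080 = 956.9675 kJ
Q_total = 2624.7290 kJ

2624.7290 kJ


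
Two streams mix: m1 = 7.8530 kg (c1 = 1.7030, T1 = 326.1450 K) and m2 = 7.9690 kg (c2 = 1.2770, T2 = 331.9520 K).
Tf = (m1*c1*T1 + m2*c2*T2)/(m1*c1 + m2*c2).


num = 7739.8327
den = 23.5501
Tf = 328.6543 K

328.6543 K


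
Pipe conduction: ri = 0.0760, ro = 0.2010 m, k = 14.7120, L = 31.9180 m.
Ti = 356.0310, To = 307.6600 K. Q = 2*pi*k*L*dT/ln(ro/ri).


dT = 48.3710 K
ln(ro/ri) = 0.9726
Q = 2*pi*14.7120*31.9180*48.3710 / 0.9726 = 146740.7558 W

146740.7558 W


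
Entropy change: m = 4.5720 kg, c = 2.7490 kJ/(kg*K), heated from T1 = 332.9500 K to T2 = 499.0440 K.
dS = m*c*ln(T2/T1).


T2/T1 = 1.4989
ln(T2/T1) = 0.4047
dS = 4.5720 * 2.7490 * 0.4047 = 5.0865 kJ/K

5.0865 kJ/K


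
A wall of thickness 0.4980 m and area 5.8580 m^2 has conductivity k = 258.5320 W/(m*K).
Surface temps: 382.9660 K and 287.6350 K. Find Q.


dT = 95.3310 K
Q = 258.5320 * 5.8580 * 95.3310 / 0.4980 = 289913.5268 W

289913.5268 W


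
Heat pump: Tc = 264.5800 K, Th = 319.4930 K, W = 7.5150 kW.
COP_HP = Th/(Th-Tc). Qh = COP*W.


COP = 319.4930 / 54.9130 = 5.8182
Qh = 5.8182 * 7.5150 = 43.7235 kW

COP = 5.8182, Qh = 43.7235 kW


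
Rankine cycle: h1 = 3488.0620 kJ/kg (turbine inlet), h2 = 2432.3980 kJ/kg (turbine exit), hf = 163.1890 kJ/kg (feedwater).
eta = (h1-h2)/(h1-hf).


W = 1055.6640 kJ/kg
Q_in = 3324.8730 kJ/kg
eta = 0.3175 = 31.7505%

eta = 31.7505%


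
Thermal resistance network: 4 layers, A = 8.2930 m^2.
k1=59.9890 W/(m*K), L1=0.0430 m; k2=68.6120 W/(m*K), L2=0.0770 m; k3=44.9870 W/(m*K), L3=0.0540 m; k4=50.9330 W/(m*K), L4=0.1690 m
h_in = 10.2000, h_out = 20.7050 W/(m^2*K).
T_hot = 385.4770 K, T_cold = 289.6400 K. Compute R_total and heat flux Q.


R_conv_in = 1/(10.2000*8.2930) = 0.0118
R_1 = 0.0430/(59.9890*8.2930) = 8.6434e-05
R_2 = 0.0770/(68.6120*8.2930) = 0.0001
R_3 = 0.0540/(44.9870*8.2930) = 0.0001
R_4 = 0.1690/(50.9330*8.2930) = 0.0004
R_conv_out = 1/(20.7050*8.2930) = 0.0058
R_total = 0.0184 K/W
Q = 95.8370 / 0.0184 = 5205.0188 W

R_total = 0.0184 K/W, Q = 5205.0188 W


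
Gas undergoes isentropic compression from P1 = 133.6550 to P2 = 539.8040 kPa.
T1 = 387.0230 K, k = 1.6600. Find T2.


(k-1)/k = 0.3976
(P2/P1)^exp = 1.7420
T2 = 387.0230 * 1.7420 = 674.1807 K

674.1807 K


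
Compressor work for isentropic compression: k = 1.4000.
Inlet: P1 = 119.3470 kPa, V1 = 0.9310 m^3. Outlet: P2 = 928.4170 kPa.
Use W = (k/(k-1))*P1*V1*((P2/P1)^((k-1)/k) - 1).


(k-1)/k = 0.2857
(P2/P1)^exp = 1.7970
W = 3.5000 * 119.3470 * 0.9310 * (1.7970 - 1) = 309.9532 kJ

309.9532 kJ


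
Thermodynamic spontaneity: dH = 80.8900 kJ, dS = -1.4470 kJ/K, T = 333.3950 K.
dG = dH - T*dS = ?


T*dS = 333.3950 * -1.4470 = -482.4226 kJ
dG = 80.8900 + 482.4226 = 563.3126 kJ (non-spontaneous)

dG = 563.3126 kJ, non-spontaneous


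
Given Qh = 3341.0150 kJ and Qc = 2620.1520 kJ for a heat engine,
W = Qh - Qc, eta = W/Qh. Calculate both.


W = 3341.0150 - 2620.1520 = 720.8630 kJ
eta = 720.8630 / 3341.0150 = 0.2158 = 21.5762%

W = 720.8630 kJ, eta = 21.5762%


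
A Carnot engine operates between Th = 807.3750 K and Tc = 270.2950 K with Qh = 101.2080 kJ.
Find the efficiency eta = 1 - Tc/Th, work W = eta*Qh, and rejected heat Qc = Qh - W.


eta = 1 - 270.2950/807.3750 = 0.6652
W = 0.6652 * 101.2080 = 67.3253 kJ
Qc = 101.2080 - 67.3253 = 33.8827 kJ

eta = 66.5218%, W = 67.3253 kJ, Qc = 33.8827 kJ


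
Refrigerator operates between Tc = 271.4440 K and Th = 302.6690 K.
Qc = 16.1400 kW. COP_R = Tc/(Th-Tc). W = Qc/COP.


COP = 271.4440 / 31.2250 = 8.6932
W = 16.1400 / 8.6932 = 1.8566 kW

COP = 8.6932, W = 1.8566 kW


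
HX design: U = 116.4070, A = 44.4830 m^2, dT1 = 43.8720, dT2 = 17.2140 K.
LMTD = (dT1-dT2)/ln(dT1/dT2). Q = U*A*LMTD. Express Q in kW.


LMTD = 28.4944 K
Q = 116.4070 * 44.4830 * 28.4944 = 147547.6157 W = 147.5476 kW

147.5476 kW


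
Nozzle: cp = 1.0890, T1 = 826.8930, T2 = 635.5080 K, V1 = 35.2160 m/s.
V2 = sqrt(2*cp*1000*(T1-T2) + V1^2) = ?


dT = 191.3850 K
2*cp*1000*dT = 416836.5300
V1^2 = 1240.1667
V2 = sqrt(418076.6967) = 646.5885 m/s

646.5885 m/s


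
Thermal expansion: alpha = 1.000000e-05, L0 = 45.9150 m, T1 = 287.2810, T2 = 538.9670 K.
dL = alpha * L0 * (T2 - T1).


dT = 251.6860 K
dL = 1.000000e-05 * 45.9150 * 251.6860 = 0.115562 m
L_final = 46.030562 m

dL = 0.115562 m


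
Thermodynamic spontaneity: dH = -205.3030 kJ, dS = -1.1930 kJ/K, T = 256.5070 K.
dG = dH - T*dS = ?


T*dS = 256.5070 * -1.1930 = -306.0129 kJ
dG = -205.3030 + 306.0129 = 100.7099 kJ (non-spontaneous)

dG = 100.7099 kJ, non-spontaneous


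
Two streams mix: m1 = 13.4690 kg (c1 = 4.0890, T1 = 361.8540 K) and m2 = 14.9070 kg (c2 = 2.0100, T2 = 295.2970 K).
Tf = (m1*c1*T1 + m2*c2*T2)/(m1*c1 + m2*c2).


num = 28777.0200
den = 85.0378
Tf = 338.4026 K

338.4026 K


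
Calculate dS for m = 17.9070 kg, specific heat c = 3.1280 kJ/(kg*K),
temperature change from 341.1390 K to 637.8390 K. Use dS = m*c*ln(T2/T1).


T2/T1 = 1.8697
ln(T2/T1) = 0.6258
dS = 17.9070 * 3.1280 * 0.6258 = 35.0528 kJ/K

35.0528 kJ/K


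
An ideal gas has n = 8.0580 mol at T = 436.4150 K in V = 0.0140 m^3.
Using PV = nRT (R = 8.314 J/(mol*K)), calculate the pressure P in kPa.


P = nRT/V = 8.0580 * 8.314 * 436.4150 / 0.0140
= 29237.2790 / 0.0140 = 2088377.0736 Pa = 2088.3771 kPa

2088.3771 kPa


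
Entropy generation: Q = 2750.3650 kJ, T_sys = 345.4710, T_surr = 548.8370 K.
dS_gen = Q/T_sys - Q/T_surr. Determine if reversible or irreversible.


dS_sys = 2750.3650/345.4710 = 7.9612 kJ/K
dS_surr = -2750.3650/548.8370 = -5.0113 kJ/K
dS_gen = 7.9612 - 5.0113 = 2.9499 kJ/K (irreversible)

dS_gen = 2.9499 kJ/K, irreversible


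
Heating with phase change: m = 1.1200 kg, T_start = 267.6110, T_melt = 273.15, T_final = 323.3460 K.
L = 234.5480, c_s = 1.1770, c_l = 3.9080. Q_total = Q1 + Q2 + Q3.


Q1 (sensible, solid) = 1.1200 * 1.1770 * 5.5390 = 7.3017 kJ
Q2 (latent) = 1.1200 * 234.5480 = 262.6938 kJ
Q3 (sensible, liquid) = 1.1200 * 3.9080 * 50.1960 = 219.7059 kJ
Q_total = 489.7014 kJ

489.7014 kJ


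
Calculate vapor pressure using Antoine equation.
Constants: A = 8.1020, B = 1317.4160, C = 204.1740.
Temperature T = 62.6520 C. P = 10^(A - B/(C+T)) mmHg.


C+T = 266.8260
B/(C+T) = 4.9374
log10(P) = 8.1020 - 4.9374 = 3.1646
P = 10^3.1646 = 1460.9659 mmHg

1460.9659 mmHg


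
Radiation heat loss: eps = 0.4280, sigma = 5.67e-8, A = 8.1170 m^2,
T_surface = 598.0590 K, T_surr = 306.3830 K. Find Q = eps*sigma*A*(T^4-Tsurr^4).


T^4 = 1.2793e+11
Tsurr^4 = 8.8117e+09
Q = 0.4280 * 5.67e-8 * 8.1170 * 1.1912e+11 = 23464.1559 W

23464.1559 W


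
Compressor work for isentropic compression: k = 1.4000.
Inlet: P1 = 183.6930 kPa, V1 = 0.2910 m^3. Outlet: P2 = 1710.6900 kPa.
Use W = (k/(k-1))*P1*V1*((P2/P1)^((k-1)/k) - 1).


(k-1)/k = 0.2857
(P2/P1)^exp = 1.8918
W = 3.5000 * 183.6930 * 0.2910 * (1.8918 - 1) = 166.8516 kJ

166.8516 kJ


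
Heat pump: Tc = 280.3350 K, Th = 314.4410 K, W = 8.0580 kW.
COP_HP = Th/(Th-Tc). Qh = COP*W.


COP = 314.4410 / 34.1060 = 9.2195
Qh = 9.2195 * 8.0580 = 74.2909 kW

COP = 9.2195, Qh = 74.2909 kW


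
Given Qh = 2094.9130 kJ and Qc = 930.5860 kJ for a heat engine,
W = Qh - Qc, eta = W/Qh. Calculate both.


W = 2094.9130 - 930.5860 = 1164.3270 kJ
eta = 1164.3270 / 2094.9130 = 0.5558 = 55.5788%

W = 1164.3270 kJ, eta = 55.5788%


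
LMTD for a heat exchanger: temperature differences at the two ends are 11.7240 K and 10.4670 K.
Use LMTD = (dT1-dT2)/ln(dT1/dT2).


dT1/dT2 = 1.1201
ln(dT1/dT2) = 0.1134
LMTD = 1.2570 / 0.1134 = 11.0836 K

11.0836 K


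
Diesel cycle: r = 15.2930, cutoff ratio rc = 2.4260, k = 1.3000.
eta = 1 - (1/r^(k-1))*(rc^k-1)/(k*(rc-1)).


r^(k-1) = 2.2665
rc^k = 3.1649
eta = 0.4847 = 48.4743%

48.4743%


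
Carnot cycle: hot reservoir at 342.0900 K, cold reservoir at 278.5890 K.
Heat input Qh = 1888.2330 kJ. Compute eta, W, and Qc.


eta = 1 - 278.5890/342.0900 = 0.1856
W = 0.1856 * 1888.2330 = 350.5063 kJ
Qc = 1888.2330 - 350.5063 = 1537.7267 kJ

eta = 18.5627%, W = 350.5063 kJ, Qc = 1537.7267 kJ


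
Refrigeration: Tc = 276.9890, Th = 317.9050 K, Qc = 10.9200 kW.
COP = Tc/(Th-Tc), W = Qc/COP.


COP = 276.9890 / 40.9160 = 6.7697
W = 10.9200 / 6.7697 = 1.6131 kW

COP = 6.7697, W = 1.6131 kW


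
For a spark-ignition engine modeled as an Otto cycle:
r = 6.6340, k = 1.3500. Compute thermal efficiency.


r^(k-1) = 1.9392
eta = 1 - 1/1.9392 = 0.4843 = 48.4322%

48.4322%


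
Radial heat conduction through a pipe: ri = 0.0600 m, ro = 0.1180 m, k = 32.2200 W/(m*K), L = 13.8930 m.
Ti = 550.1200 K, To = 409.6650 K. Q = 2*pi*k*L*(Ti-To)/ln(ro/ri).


dT = 140.4550 K
ln(ro/ri) = 0.6763
Q = 2*pi*32.2200*13.8930*140.4550 / 0.6763 = 584081.6081 W

584081.6081 W


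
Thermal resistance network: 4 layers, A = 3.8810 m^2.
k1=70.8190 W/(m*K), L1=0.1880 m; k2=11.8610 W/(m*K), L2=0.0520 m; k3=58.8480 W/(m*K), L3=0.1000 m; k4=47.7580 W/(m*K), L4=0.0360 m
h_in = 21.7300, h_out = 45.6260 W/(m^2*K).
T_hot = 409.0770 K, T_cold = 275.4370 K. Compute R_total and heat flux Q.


R_conv_in = 1/(21.7300*3.8810) = 0.0119
R_1 = 0.1880/(70.8190*3.8810) = 0.0007
R_2 = 0.0520/(11.8610*3.8810) = 0.0011
R_3 = 0.1000/(58.8480*3.8810) = 0.0004
R_4 = 0.0360/(47.7580*3.8810) = 0.0002
R_conv_out = 1/(45.6260*3.8810) = 0.0056
R_total = 0.0200 K/W
Q = 133.6400 / 0.0200 = 6698.5245 W

R_total = 0.0200 K/W, Q = 6698.5245 W


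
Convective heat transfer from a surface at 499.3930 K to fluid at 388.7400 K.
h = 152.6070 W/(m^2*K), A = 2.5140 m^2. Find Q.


dT = 110.6530 K
Q = 152.6070 * 2.5140 * 110.6530 = 42452.4658 W

42452.4658 W


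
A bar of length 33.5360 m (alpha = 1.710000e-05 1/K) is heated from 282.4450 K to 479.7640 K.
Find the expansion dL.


dT = 197.3190 K
dL = 1.710000e-05 * 33.5360 * 197.3190 = 0.113156 m
L_final = 33.649156 m

dL = 0.113156 m


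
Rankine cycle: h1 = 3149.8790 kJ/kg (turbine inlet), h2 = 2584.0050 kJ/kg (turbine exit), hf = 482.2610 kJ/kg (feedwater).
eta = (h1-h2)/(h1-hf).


W = 565.8740 kJ/kg
Q_in = 2667.6180 kJ/kg
eta = 0.2121 = 21.2127%

eta = 21.2127%


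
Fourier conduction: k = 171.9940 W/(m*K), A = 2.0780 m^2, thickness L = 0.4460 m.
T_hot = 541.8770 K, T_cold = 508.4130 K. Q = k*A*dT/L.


dT = 33.4640 K
Q = 171.9940 * 2.0780 * 33.4640 / 0.4460 = 26816.4838 W

26816.4838 W


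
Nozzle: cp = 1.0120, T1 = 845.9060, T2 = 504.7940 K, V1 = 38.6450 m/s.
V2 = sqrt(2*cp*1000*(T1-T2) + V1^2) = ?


dT = 341.1120 K
2*cp*1000*dT = 690410.6880
V1^2 = 1493.4360
V2 = sqrt(691904.1240) = 831.8077 m/s

831.8077 m/s


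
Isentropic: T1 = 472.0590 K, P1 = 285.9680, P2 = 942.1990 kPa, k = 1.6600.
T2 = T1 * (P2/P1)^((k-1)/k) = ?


(k-1)/k = 0.3976
(P2/P1)^exp = 1.6065
T2 = 472.0590 * 1.6065 = 758.3655 K

758.3655 K


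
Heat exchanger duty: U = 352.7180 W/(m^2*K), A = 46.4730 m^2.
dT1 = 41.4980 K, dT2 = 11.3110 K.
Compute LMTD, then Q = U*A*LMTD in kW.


LMTD = 23.2231 K
Q = 352.7180 * 46.4730 * 23.2231 = 380669.8869 W = 380.6699 kW

380.6699 kW


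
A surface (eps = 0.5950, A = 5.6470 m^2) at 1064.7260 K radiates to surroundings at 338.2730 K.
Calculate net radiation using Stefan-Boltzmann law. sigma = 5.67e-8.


T^4 = 1.2851e+12
Tsurr^4 = 1.3094e+10
Q = 0.5950 * 5.67e-8 * 5.6470 * 1.2720e+12 = 242338.0821 W

242338.0821 W


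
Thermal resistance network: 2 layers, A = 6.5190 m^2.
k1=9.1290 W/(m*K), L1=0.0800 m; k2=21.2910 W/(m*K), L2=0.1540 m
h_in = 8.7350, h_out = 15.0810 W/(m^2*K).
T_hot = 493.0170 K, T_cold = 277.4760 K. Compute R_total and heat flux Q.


R_conv_in = 1/(8.7350*6.5190) = 0.0176
R_1 = 0.0800/(9.1290*6.5190) = 0.0013
R_2 = 0.1540/(21.2910*6.5190) = 0.0011
R_conv_out = 1/(15.0810*6.5190) = 0.0102
R_total = 0.0302 K/W
Q = 215.5410 / 0.0302 = 7140.2689 W

R_total = 0.0302 K/W, Q = 7140.2689 W


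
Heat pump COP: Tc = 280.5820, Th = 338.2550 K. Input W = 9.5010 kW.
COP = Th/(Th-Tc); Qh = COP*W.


COP = 338.2550 / 57.6730 = 5.8650
Qh = 5.8650 * 9.5010 = 55.7238 kW

COP = 5.8650, Qh = 55.7238 kW


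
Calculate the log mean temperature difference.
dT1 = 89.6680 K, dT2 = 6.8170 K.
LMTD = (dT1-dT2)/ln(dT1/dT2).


dT1/dT2 = 13.1536
ln(dT1/dT2) = 2.5767
LMTD = 82.8510 / 2.5767 = 32.1540 K

32.1540 K


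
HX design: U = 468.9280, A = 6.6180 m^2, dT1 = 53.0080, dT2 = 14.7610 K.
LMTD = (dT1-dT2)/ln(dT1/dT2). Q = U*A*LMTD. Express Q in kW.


LMTD = 29.9166 K
Q = 468.9280 * 6.6180 * 29.9166 = 92842.1317 W = 92.8421 kW

92.8421 kW


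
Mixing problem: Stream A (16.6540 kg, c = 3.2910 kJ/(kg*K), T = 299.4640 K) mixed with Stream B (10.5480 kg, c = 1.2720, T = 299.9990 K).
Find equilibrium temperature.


num = 20438.2203
den = 68.2254
Tf = 299.5692 K

299.5692 K


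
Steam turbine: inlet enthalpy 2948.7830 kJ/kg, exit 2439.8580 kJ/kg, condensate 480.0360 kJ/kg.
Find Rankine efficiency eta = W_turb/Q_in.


W = 508.9250 kJ/kg
Q_in = 2468.7470 kJ/kg
eta = 0.2061 = 20.6147%

eta = 20.6147%


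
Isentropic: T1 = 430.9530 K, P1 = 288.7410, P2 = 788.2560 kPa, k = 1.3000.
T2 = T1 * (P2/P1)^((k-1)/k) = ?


(k-1)/k = 0.2308
(P2/P1)^exp = 1.2608
T2 = 430.9530 * 1.2608 = 543.3528 K

543.3528 K


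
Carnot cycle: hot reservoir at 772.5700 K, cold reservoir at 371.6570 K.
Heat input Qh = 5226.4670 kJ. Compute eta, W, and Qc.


eta = 1 - 371.6570/772.5700 = 0.5189
W = 0.5189 * 5226.4670 = 2712.1925 kJ
Qc = 5226.4670 - 2712.1925 = 2514.2745 kJ

eta = 51.8934%, W = 2712.1925 kJ, Qc = 2514.2745 kJ


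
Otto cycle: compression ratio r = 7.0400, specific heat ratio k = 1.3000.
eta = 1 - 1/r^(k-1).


r^(k-1) = 1.7959
eta = 1 - 1/1.7959 = 0.4432 = 44.3163%

44.3163%


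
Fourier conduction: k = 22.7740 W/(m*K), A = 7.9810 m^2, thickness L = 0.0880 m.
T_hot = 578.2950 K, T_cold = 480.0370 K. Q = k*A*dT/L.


dT = 98.2580 K
Q = 22.7740 * 7.9810 * 98.2580 / 0.0880 = 202946.6444 W

202946.6444 W


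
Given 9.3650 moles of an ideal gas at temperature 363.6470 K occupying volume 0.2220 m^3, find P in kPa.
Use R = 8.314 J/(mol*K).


P = nRT/V = 9.3650 * 8.314 * 363.6470 / 0.2220
= 28313.7772 / 0.2220 = 127539.5371 Pa = 127.5395 kPa

127.5395 kPa


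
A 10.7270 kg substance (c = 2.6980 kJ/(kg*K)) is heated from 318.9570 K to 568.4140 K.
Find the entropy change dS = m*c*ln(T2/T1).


T2/T1 = 1.7821
ln(T2/T1) = 0.5778
dS = 10.7270 * 2.6980 * 0.5778 = 16.7222 kJ/K

16.7222 kJ/K


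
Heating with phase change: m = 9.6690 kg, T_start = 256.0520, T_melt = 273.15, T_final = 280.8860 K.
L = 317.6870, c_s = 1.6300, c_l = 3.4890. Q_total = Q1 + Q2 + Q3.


Q1 (sensible, solid) = 9.6690 * 1.6300 * 17.0980 = 269.4725 kJ
Q2 (latent) = 9.6690 * 317.6870 = 3071.7156 kJ
Q3 (sensible, liquid) = 9.6690 * 3.4890 * 7.7360 = 260.9751 kJ
Q_total = 3602.1632 kJ

3602.1632 kJ


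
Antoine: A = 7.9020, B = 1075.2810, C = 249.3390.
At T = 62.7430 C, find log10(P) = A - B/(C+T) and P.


C+T = 312.0820
B/(C+T) = 3.4455
log10(P) = 7.9020 - 3.4455 = 4.4565
P = 10^4.4565 = 28608.3025 mmHg

28608.3025 mmHg


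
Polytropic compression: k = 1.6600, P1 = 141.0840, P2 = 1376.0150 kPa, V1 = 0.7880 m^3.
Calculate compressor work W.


(k-1)/k = 0.3976
(P2/P1)^exp = 2.4733
W = 2.5152 * 141.0840 * 0.7880 * (2.4733 - 1) = 411.9607 kJ

411.9607 kJ


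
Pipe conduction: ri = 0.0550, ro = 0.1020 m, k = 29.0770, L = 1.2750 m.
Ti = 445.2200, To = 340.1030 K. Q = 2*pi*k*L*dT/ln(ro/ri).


dT = 105.1170 K
ln(ro/ri) = 0.6176
Q = 2*pi*29.0770*1.2750*105.1170 / 0.6176 = 39643.9988 W

39643.9988 W


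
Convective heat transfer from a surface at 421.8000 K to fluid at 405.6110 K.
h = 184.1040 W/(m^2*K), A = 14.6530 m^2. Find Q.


dT = 16.1890 K
Q = 184.1040 * 14.6530 * 16.1890 = 43672.6753 W

43672.6753 W


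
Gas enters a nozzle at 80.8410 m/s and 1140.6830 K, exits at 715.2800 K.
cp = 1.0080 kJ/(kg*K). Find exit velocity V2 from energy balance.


dT = 425.4030 K
2*cp*1000*dT = 857612.4480
V1^2 = 6535.2673
V2 = sqrt(864147.7153) = 929.5955 m/s

929.5955 m/s


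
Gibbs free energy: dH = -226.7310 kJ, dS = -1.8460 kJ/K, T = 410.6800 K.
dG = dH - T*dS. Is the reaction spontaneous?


T*dS = 410.6800 * -1.8460 = -758.1153 kJ
dG = -226.7310 + 758.1153 = 531.3843 kJ (non-spontaneous)

dG = 531.3843 kJ, non-spontaneous


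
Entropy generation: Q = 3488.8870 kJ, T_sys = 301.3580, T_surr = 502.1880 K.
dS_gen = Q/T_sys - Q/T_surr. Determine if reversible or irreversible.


dS_sys = 3488.8870/301.3580 = 11.5772 kJ/K
dS_surr = -3488.8870/502.1880 = -6.9474 kJ/K
dS_gen = 11.5772 - 6.9474 = 4.6298 kJ/K (irreversible)

dS_gen = 4.6298 kJ/K, irreversible


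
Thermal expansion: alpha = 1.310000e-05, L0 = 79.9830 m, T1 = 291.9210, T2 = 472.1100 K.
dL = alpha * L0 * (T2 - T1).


dT = 180.1890 K
dL = 1.310000e-05 * 79.9830 * 180.1890 = 0.188798 m
L_final = 80.171798 m

dL = 0.188798 m


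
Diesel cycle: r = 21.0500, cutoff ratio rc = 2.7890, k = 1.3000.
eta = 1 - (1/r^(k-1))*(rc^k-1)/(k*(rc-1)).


r^(k-1) = 2.4945
rc^k = 3.7939
eta = 0.5184 = 51.8410%

51.8410%


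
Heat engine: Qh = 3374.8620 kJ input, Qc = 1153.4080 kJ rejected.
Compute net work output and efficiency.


W = 3374.8620 - 1153.4080 = 2221.4540 kJ
eta = 2221.4540 / 3374.8620 = 0.6582 = 65.8236%

W = 2221.4540 kJ, eta = 65.8236%


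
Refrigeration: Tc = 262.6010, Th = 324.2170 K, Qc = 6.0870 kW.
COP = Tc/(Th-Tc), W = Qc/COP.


COP = 262.6010 / 61.6160 = 4.2619
W = 6.0870 / 4.2619 = 1.4282 kW

COP = 4.2619, W = 1.4282 kW


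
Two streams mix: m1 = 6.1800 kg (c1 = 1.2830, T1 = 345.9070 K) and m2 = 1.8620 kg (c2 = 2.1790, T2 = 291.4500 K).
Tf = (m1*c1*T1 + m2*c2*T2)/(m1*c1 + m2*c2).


num = 3925.1754
den = 11.9862
Tf = 327.4735 K

327.4735 K


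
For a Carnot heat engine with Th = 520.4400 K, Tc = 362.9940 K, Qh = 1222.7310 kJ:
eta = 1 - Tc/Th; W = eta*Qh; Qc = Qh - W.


eta = 1 - 362.9940/520.4400 = 0.3025
W = 0.3025 * 1222.7310 = 369.9064 kJ
Qc = 1222.7310 - 369.9064 = 852.8246 kJ

eta = 30.2525%, W = 369.9064 kJ, Qc = 852.8246 kJ


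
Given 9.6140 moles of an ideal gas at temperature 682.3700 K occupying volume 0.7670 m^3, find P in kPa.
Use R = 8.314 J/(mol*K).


P = nRT/V = 9.6140 * 8.314 * 682.3700 / 0.7670
= 54542.3773 / 0.7670 = 71111.3133 Pa = 71.1113 kPa

71.1113 kPa


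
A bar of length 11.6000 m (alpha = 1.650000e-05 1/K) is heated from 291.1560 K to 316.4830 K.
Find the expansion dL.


dT = 25.3270 K
dL = 1.650000e-05 * 11.6000 * 25.3270 = 0.004848 m
L_final = 11.604848 m

dL = 0.004848 m


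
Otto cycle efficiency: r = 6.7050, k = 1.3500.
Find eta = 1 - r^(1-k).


r^(k-1) = 1.9464
eta = 1 - 1/1.9464 = 0.4862 = 48.6240%

48.6240%


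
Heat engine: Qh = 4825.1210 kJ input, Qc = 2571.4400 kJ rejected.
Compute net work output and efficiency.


W = 4825.1210 - 2571.4400 = 2253.6810 kJ
eta = 2253.6810 / 4825.1210 = 0.4671 = 46.7072%

W = 2253.6810 kJ, eta = 46.7072%


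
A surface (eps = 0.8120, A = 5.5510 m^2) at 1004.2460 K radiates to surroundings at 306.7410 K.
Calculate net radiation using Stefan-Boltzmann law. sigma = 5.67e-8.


T^4 = 1.0171e+12
Tsurr^4 = 8.8529e+09
Q = 0.8120 * 5.67e-8 * 5.5510 * 1.0082e+12 = 257676.0422 W

257676.0422 W


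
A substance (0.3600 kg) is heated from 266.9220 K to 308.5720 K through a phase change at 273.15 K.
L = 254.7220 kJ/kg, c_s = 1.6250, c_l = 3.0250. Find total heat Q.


Q1 (sensible, solid) = 0.3600 * 1.6250 * 6.2280 = 3.6434 kJ
Q2 (latent) = 0.3600 * 254.7220 = 91.6999 kJ
Q3 (sensible, liquid) = 0.3600 * 3.0250 * 35.4220 = 38.5746 kJ
Q_total = 133.9179 kJ

133.9179 kJ


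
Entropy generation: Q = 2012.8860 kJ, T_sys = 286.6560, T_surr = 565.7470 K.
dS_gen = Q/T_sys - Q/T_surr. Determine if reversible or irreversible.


dS_sys = 2012.8860/286.6560 = 7.0220 kJ/K
dS_surr = -2012.8860/565.7470 = -3.5579 kJ/K
dS_gen = 7.0220 - 3.5579 = 3.4640 kJ/K (irreversible)

dS_gen = 3.4640 kJ/K, irreversible


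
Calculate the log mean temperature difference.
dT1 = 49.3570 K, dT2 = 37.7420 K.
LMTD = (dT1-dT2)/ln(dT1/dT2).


dT1/dT2 = 1.3077
ln(dT1/dT2) = 0.2683
LMTD = 11.6150 / 0.2683 = 43.2901 K

43.2901 K


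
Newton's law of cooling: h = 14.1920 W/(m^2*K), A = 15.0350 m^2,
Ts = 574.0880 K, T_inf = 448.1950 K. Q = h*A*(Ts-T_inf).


dT = 125.8930 K
Q = 14.1920 * 15.0350 * 125.8930 = 26862.6354 W

26862.6354 W


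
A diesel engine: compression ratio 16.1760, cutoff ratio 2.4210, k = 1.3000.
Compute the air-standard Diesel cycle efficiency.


r^(k-1) = 2.3049
rc^k = 3.1564
eta = 0.4936 = 49.3555%

49.3555%


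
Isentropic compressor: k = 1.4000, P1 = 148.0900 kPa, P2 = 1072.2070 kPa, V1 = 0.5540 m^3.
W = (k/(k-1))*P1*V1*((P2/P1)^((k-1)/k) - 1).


(k-1)/k = 0.2857
(P2/P1)^exp = 1.7605
W = 3.5000 * 148.0900 * 0.5540 * (1.7605 - 1) = 218.3838 kJ

218.3838 kJ


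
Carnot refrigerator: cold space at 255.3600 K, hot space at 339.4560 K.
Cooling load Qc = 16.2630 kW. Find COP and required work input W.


COP = 255.3600 / 84.0960 = 3.0365
W = 16.2630 / 3.0365 = 5.3558 kW

COP = 3.0365, W = 5.3558 kW


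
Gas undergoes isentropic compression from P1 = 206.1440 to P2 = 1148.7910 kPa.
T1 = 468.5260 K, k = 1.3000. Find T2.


(k-1)/k = 0.2308
(P2/P1)^exp = 1.4865
T2 = 468.5260 * 1.4865 = 696.4722 K

696.4722 K


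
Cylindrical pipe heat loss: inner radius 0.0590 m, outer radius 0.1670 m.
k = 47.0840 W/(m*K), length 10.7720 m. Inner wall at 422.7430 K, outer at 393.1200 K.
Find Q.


dT = 29.6230 K
ln(ro/ri) = 1.0405
Q = 2*pi*47.0840*10.7720*29.6230 / 1.0405 = 90730.7978 W

90730.7978 W


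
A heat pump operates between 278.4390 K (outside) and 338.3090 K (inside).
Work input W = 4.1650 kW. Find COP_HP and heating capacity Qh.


COP = 338.3090 / 59.8700 = 5.6507
Qh = 5.6507 * 4.1650 = 23.5353 kW

COP = 5.6507, Qh = 23.5353 kW


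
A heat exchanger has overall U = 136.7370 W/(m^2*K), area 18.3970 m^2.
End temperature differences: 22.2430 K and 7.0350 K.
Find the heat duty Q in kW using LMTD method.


LMTD = 13.2114 K
Q = 136.7370 * 18.3970 * 13.2114 = 33233.8698 W = 33.2339 kW

33.2339 kW


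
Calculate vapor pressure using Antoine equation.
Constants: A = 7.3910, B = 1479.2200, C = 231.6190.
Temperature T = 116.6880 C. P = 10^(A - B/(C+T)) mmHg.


C+T = 348.3070
B/(C+T) = 4.2469
log10(P) = 7.3910 - 4.2469 = 3.1441
P = 10^3.1441 = 1393.5237 mmHg

1393.5237 mmHg


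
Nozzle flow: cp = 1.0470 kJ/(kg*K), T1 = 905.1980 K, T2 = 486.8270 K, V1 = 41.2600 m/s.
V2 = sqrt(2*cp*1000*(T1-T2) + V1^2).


dT = 418.3710 K
2*cp*1000*dT = 876068.8740
V1^2 = 1702.3876
V2 = sqrt(877771.2616) = 936.8945 m/s

936.8945 m/s


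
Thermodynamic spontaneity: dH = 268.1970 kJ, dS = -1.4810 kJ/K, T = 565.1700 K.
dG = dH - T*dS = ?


T*dS = 565.1700 * -1.4810 = -837.0168 kJ
dG = 268.1970 + 837.0168 = 1105.2138 kJ (non-spontaneous)

dG = 1105.2138 kJ, non-spontaneous


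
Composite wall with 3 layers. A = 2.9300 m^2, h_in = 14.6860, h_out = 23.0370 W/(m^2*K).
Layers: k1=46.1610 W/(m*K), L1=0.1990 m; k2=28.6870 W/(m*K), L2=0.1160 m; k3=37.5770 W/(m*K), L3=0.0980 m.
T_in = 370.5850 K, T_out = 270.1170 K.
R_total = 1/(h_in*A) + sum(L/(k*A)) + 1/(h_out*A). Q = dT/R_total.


R_conv_in = 1/(14.6860*2.9300) = 0.0232
R_1 = 0.1990/(46.1610*2.9300) = 0.0015
R_2 = 0.1160/(28.6870*2.9300) = 0.0014
R_3 = 0.0980/(37.5770*2.9300) = 0.0009
R_conv_out = 1/(23.0370*2.9300) = 0.0148
R_total = 0.0418 K/W
Q = 100.4680 / 0.0418 = 2403.7544 W

R_total = 0.0418 K/W, Q = 2403.7544 W


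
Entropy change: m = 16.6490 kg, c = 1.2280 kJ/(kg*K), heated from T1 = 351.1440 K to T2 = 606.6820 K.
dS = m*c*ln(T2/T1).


T2/T1 = 1.7277
ln(T2/T1) = 0.5468
dS = 16.6490 * 1.2280 * 0.5468 = 11.1795 kJ/K

11.1795 kJ/K


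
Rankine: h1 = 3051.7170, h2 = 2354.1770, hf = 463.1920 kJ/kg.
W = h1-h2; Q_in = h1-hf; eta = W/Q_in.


W = 697.5400 kJ/kg
Q_in = 2588.5250 kJ/kg
eta = 0.2695 = 26.9474%

eta = 26.9474%


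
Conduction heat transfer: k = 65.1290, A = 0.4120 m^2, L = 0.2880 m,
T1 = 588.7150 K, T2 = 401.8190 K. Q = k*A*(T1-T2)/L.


dT = 186.8960 K
Q = 65.1290 * 0.4120 * 186.8960 / 0.2880 = 17413.2223 W

17413.2223 W


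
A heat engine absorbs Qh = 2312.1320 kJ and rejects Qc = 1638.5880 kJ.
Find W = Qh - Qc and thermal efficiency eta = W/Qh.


W = 2312.1320 - 1638.5880 = 673.5440 kJ
eta = 673.5440 / 2312.1320 = 0.2913 = 29.1309%

W = 673.5440 kJ, eta = 29.1309%


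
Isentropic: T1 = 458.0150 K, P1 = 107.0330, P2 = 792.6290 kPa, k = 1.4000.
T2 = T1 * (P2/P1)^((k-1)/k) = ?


(k-1)/k = 0.2857
(P2/P1)^exp = 1.7719
T2 = 458.0150 * 1.7719 = 811.5648 K

811.5648 K


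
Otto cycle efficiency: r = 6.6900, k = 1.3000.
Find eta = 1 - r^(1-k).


r^(k-1) = 1.7686
eta = 1 - 1/1.7686 = 0.4346 = 43.4579%

43.4579%


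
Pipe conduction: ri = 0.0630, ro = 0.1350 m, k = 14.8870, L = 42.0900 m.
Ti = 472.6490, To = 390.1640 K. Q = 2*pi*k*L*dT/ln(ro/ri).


dT = 82.4850 K
ln(ro/ri) = 0.7621
Q = 2*pi*14.8870*42.0900*82.4850 / 0.7621 = 426094.7428 W

426094.7428 W


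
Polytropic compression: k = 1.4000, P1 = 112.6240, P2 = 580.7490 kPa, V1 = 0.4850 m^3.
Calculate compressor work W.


(k-1)/k = 0.2857
(P2/P1)^exp = 1.5978
W = 3.5000 * 112.6240 * 0.4850 * (1.5978 - 1) = 114.2928 kJ

114.2928 kJ


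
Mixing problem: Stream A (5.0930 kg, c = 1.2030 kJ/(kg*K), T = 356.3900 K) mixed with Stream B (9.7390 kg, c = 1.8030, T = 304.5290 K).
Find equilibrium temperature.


num = 7530.9101
den = 23.6863
Tf = 317.9438 K

317.9438 K


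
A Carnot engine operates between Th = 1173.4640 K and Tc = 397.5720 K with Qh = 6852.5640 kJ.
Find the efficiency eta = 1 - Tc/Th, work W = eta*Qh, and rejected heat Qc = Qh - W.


eta = 1 - 397.5720/1173.4640 = 0.6612
W = 0.6612 * 6852.5640 = 4530.9013 kJ
Qc = 6852.5640 - 4530.9013 = 2321.6627 kJ

eta = 66.1198%, W = 4530.9013 kJ, Qc = 2321.6627 kJ


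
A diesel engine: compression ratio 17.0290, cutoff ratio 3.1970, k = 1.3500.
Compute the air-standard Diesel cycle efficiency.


r^(k-1) = 2.6972
rc^k = 4.8018
eta = 0.5248 = 52.4766%

52.4766%


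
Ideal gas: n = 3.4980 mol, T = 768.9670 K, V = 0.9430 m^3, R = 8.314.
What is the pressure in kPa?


P = nRT/V = 3.4980 * 8.314 * 768.9670 / 0.9430
= 22363.3843 / 0.9430 = 23715.1478 Pa = 23.7151 kPa

23.7151 kPa


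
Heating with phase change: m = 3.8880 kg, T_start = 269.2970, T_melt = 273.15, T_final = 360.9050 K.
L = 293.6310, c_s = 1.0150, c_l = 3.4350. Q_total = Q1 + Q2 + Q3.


Q1 (sensible, solid) = 3.8880 * 1.0150 * 3.8530 = 15.2052 kJ
Q2 (latent) = 3.8880 * 293.6310 = 1141.6373 kJ
Q3 (sensible, liquid) = 3.8880 * 3.4350 * 87.7550 = 1171.9926 kJ
Q_total = 2328.8351 kJ

2328.8351 kJ


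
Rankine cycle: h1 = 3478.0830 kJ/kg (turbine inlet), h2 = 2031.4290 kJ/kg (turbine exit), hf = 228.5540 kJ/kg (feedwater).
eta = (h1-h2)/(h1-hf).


W = 1446.6540 kJ/kg
Q_in = 3249.5290 kJ/kg
eta = 0.4452 = 44.5189%

eta = 44.5189%


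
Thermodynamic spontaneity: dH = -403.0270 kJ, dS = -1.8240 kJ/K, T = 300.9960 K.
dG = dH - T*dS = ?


T*dS = 300.9960 * -1.8240 = -549.0167 kJ
dG = -403.0270 + 549.0167 = 145.9897 kJ (non-spontaneous)

dG = 145.9897 kJ, non-spontaneous


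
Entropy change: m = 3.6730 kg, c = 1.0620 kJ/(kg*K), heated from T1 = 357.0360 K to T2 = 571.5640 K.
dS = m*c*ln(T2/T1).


T2/T1 = 1.6009
ln(T2/T1) = 0.4705
dS = 3.6730 * 1.0620 * 0.4705 = 1.8354 kJ/K

1.8354 kJ/K


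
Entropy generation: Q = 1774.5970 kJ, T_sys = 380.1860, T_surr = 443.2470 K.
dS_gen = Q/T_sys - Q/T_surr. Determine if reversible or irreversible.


dS_sys = 1774.5970/380.1860 = 4.6677 kJ/K
dS_surr = -1774.5970/443.2470 = -4.0036 kJ/K
dS_gen = 4.6677 - 4.0036 = 0.6641 kJ/K (irreversible)

dS_gen = 0.6641 kJ/K, irreversible


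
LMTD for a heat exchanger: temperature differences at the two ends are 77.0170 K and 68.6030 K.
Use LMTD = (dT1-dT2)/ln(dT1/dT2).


dT1/dT2 = 1.1226
ln(dT1/dT2) = 0.1157
LMTD = 8.4140 / 0.1157 = 72.7289 K

72.7289 K


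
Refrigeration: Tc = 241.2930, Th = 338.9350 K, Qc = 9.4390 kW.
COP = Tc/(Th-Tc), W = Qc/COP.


COP = 241.2930 / 97.6420 = 2.4712
W = 9.4390 / 2.4712 = 3.8196 kW

COP = 2.4712, W = 3.8196 kW


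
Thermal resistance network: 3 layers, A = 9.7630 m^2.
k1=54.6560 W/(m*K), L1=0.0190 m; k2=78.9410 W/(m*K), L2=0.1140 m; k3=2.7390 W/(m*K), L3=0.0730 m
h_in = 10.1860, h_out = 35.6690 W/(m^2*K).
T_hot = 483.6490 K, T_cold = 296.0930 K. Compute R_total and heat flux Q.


R_conv_in = 1/(10.1860*9.7630) = 0.0101
R_1 = 0.0190/(54.6560*9.7630) = 3.5607e-05
R_2 = 0.1140/(78.9410*9.7630) = 0.0001
R_3 = 0.0730/(2.7390*9.7630) = 0.0027
R_conv_out = 1/(35.6690*9.7630) = 0.0029
R_total = 0.0158 K/W
Q = 187.5560 / 0.0158 = 11840.0899 W

R_total = 0.0158 K/W, Q = 11840.0899 W


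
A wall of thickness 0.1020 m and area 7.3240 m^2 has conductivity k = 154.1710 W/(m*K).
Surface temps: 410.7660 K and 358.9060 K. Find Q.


dT = 51.8600 K
Q = 154.1710 * 7.3240 * 51.8600 / 0.1020 = 574094.4729 W

574094.4729 W


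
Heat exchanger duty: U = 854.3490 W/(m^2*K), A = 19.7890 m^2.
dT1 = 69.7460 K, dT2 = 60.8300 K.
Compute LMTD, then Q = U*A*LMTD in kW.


LMTD = 65.1864 K
Q = 854.3490 * 19.7890 * 65.1864 = 1102087.8224 W = 1102.0878 kW

1102.0878 kW


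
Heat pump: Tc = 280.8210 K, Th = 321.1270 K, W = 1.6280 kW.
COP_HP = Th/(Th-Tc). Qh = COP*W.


COP = 321.1270 / 40.3060 = 7.9672
Qh = 7.9672 * 1.6280 = 12.9706 kW

COP = 7.9672, Qh = 12.9706 kW


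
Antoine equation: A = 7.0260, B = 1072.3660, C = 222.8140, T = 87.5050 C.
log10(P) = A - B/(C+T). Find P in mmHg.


C+T = 310.3190
B/(C+T) = 3.4557
log10(P) = 7.0260 - 3.4557 = 3.5703
P = 10^3.5703 = 3718.0126 mmHg

3718.0126 mmHg


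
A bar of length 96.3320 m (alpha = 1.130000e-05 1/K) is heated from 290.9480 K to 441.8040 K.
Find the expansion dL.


dT = 150.8560 K
dL = 1.130000e-05 * 96.3320 * 150.8560 = 0.164215 m
L_final = 96.496215 m

dL = 0.164215 m


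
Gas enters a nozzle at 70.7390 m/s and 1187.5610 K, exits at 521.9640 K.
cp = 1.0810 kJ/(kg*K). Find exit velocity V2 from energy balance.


dT = 665.5970 K
2*cp*1000*dT = 1439020.7140
V1^2 = 5004.0061
V2 = sqrt(1444024.7201) = 1201.6758 m/s

1201.6758 m/s


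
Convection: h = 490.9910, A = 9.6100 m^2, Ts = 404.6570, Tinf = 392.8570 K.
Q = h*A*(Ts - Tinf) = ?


dT = 11.8000 K
Q = 490.9910 * 9.6100 * 11.8000 = 55677.3974 W

55677.3974 W


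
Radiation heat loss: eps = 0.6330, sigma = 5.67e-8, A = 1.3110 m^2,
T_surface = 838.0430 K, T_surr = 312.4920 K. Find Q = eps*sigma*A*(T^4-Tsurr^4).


T^4 = 4.9325e+11
Tsurr^4 = 9.5358e+09
Q = 0.6330 * 5.67e-8 * 1.3110 * 4.8371e+11 = 22760.2175 W

22760.2175 W


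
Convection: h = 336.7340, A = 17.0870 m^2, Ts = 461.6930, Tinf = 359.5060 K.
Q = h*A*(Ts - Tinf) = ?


dT = 102.1870 K
Q = 336.7340 * 17.0870 * 102.1870 = 587960.8892 W

587960.8892 W


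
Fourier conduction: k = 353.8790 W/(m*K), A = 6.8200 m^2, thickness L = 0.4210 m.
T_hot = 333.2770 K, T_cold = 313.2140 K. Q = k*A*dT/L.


dT = 20.0630 K
Q = 353.8790 * 6.8200 * 20.0630 / 0.4210 = 115014.5920 W

115014.5920 W


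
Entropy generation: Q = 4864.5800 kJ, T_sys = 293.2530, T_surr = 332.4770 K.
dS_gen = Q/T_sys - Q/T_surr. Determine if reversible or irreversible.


dS_sys = 4864.5800/293.2530 = 16.5883 kJ/K
dS_surr = -4864.5800/332.4770 = -14.6313 kJ/K
dS_gen = 16.5883 - 14.6313 = 1.9570 kJ/K (irreversible)

dS_gen = 1.9570 kJ/K, irreversible
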